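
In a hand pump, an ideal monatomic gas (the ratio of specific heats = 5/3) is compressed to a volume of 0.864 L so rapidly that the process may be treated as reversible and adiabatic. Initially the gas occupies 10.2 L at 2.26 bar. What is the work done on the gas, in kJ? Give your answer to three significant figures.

W ≈ 14.5 kJ

P₂ = P₁(V₁/V₂)^γ = 2.26×(10.2/0.864)^(5/3) = 138.3 bar.
For a reversible adiabat, W_by_gas = (P₁V₁ − P₂V₂)/(γ−1).
W_by = (226000×0.0102 − 1.383×10^7×0.000864) / (2/3) = -14470 J.
W_on_gas = −W_by = 14470 J.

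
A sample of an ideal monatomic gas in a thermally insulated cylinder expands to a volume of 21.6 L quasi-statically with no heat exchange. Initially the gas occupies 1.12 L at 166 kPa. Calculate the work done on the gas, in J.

W ≈ -240 J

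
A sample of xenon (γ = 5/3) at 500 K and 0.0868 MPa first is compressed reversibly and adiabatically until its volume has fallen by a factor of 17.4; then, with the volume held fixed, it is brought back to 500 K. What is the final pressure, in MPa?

P₃ ≈ 1.51 MPa

Adiabatic step (PV^γ = const): P₂ = 0.0868×17.4^(5/3) = 10.14 MPa; T₂ = 500×17.4^(2/3) = 3357 K.
Isochoric: P₃ = P₂(T₃/T₂) = 10.14 × (500/3357) = 1.51 MPa.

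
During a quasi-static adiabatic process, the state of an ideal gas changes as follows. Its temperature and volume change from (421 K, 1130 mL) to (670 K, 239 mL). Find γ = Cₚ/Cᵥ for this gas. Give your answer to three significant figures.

TV^(γ−1) = const ⇒ γ − 1 = ln(T₂/T₁) / ln(V₁/V₂).
γ = 1 + ln(670/421) / ln(1130/239) = 1.299.

γ ≈ 1.30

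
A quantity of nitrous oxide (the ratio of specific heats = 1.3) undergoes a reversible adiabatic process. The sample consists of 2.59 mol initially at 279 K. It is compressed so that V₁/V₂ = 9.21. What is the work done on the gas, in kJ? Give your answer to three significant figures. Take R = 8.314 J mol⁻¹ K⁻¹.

W ≈ 19.0 kJ

Adiabatic: T₁V₁^(γ−1) = T₂V₂^(γ−1) ⇒ T₂ = T₁ (V₁/V₂)^(γ−1).
T₂ = 279 × 9.21^(0.3) = 543.1 K.
Q = 0, so ΔU = W_on_gas = nCᵥΔT with Cᵥ = R/(γ−1) = 27.71 J/(mol·K).
ΔU = 2.59 × 27.71 × (543.1 − 279) = 18960 J.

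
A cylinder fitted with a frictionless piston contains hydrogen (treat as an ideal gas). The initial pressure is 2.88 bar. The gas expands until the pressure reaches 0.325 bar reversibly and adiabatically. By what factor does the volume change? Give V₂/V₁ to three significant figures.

V₂/V₁ ≈ 4.75

From PV^γ = const, V₂/V₁ = (P₁/P₂)^(1/γ).
For a diatomic ideal gas γ = 7/5.
V₂/V₁ = (2.88/0.325)^(5/7) = 4.751.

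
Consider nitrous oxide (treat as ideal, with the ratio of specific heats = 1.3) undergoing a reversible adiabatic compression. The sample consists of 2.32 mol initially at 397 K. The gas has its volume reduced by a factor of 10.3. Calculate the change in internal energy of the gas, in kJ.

For a reversible adiabat TV^(γ−1) is constant, so T₂ = T₁ (V₁/V₂)^(γ−1).
T₂ = 397 × 10.3^(0.3) = 799.2 K.
Q = 0, so ΔU = W_on_gas = nCᵥΔT with Cᵥ = R/(γ−1) = 27.71 J/(mol·K).
ΔU = 2.32 × 27.71 × (799.2 − 397) = 25860 J.

ΔU ≈ 25.9 kJ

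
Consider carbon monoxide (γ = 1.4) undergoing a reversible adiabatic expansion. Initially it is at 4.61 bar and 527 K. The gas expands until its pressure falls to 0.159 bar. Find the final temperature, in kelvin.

T₂ ≈ 201 K

Along an adiabat T P^((1−γ)/γ) is constant, so T₂ = T₁ (P₂/P₁)^((γ−1)/γ).
T₂ = 527 × (0.159/4.61)^(0.286) = 201.4 K.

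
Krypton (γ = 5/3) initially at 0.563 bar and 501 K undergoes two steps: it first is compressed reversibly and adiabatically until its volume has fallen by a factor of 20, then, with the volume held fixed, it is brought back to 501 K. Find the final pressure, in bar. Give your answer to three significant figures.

P₃ ≈ 11.3 bar

Adiabatic step (PV^γ = const): P₂ = 0.563×20^(5/3) = 82.96 bar; T₂ = 501×20^(2/3) = 3691 K.
Isochoric: P₃ = P₂(T₃/T₂) = 82.96 × (501/3691) = 11.26 bar.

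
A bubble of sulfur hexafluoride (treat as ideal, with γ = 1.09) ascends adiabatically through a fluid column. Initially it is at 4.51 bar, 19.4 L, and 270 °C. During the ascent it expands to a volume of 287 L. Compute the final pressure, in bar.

Adiabatic: P₁V₁^γ = P₂V₂^γ ⇒ P₂ = P₁ (V₁/V₂)^γ.
P₂ = 4.51 × (19.4/287)^(1.09) = 0.2392 bar.

P₂ ≈ 0.239 bar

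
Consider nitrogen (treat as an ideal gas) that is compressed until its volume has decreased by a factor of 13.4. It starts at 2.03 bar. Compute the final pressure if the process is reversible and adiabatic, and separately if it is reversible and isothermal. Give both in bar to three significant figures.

For a diatomic ideal gas γ = 7/5.
Isothermal: P₂ = P₁(V₁/V₂) = 2.03×13.4 = 27.2 bar.
Adiabatic: P₂ = P₁(V₁/V₂)^γ = 2.03×13.4^(7/5) = 76.81 bar.

adiabatic: 76.8 bar; isothermal: 27.2 bar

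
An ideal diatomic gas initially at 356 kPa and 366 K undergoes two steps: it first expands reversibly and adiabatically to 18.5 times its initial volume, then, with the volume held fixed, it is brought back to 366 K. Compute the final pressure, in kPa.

P₃ ≈ 19.2 kPa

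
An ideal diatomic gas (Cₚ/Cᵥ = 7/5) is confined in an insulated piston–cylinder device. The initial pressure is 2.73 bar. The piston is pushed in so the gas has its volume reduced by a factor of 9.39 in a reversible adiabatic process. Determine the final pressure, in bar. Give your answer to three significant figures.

Adiabatic: P₁V₁^γ = P₂V₂^γ ⇒ P₂ = P₁ (V₁/V₂)^γ.
P₂ = 2.73 × 9.39^(7/5) = 62.79 bar.

P₂ ≈ 62.8 bar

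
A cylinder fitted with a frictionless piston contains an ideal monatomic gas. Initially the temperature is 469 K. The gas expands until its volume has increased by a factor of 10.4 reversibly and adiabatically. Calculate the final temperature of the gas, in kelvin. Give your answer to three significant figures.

T₂ ≈ 98.4 K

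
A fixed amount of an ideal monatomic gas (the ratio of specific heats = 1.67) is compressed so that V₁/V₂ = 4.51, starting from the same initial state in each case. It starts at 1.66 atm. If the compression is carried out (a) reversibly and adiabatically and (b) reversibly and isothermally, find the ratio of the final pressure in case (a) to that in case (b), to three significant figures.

Isothermal: P_b = P₁(V₁/V₂) = 1.66×4.51.
Adiabatic: P_a = P₁(V₁/V₂)^γ = 1.66×4.51^(1.67).
P_a/P_b = (V₁/V₂)^(γ−1) = 4.51^(0.67) = 2.743.

P_adiabatic / P_isothermal ≈ 2.74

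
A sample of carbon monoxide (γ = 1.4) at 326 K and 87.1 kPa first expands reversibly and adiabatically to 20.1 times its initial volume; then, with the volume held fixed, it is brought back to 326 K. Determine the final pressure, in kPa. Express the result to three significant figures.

P₃ ≈ 4.33 kPa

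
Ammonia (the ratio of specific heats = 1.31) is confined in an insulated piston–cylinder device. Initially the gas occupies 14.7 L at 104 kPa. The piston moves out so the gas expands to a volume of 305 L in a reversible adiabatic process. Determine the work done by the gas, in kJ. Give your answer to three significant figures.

W ≈ 3.01 kJ

P₂ = P₁(V₁/V₂)^γ = 104×(14.7/305)^(1.31) = 1.958 kPa.
For a reversible adiabat, W_by_gas = (P₁V₁ − P₂V₂)/(γ−1).
W_by = (104000×0.0147 − 1958×0.305) / (0.31) = 3005 J.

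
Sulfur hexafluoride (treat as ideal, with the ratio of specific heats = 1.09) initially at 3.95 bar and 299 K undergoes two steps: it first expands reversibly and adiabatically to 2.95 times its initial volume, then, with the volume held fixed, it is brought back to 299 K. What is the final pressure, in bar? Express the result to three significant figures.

Adiabatic step (PV^γ = const): P₂ = 3.95×(1/2.95)^(1.09) = 1.215 bar; T₂ = 299×(1/2.95)^(0.09) = 271.3 K.
Isochoric: P₃ = P₂(T₃/T₂) = 1.215 × (299/271.3) = 1.339 bar.

P₃ ≈ 1.34 bar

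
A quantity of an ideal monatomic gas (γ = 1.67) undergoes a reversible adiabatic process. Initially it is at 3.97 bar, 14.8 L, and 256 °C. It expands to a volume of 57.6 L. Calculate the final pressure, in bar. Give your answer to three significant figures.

P₂ ≈ 0.410 bar

Since PV^γ is constant along a reversible adiabat, P₂ = P₁ (V₁/V₂)^γ.
P₂ = 3.97 × (14.8/57.6)^(1.67) = 0.4104 bar.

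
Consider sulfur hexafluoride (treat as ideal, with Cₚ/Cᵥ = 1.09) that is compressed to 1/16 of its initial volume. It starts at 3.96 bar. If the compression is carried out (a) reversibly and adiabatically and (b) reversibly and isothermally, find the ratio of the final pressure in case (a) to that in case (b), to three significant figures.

Isothermal: P_b = P₁(V₁/V₂) = 3.96×16.
Adiabatic: P_a = P₁(V₁/V₂)^γ = 3.96×16^(1.09).
P_a/P_b = (V₁/V₂)^(γ−1) = 16^(0.09) = 1.283.

P_adiabatic / P_isothermal ≈ 1.28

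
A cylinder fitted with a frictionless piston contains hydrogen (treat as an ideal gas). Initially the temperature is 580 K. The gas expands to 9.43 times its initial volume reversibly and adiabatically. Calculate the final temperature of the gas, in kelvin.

T₂ ≈ 236 K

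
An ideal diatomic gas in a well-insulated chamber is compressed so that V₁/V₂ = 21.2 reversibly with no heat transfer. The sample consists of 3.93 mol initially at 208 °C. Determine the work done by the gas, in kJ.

Adiabatic: T₁V₁^(γ−1) = T₂V₂^(γ−1) ⇒ T₂ = T₁ (V₁/V₂)^(γ−1).
γ = 7/5 for a diatomic ideal gas, so γ−1 = 2/5.
T₁ = 208 °C = 481.1 K.
T₂ = 481.1 × 21.2^(2/5) = 1632 K.
Q = 0, so ΔU = W_on_gas = nCᵥΔT with Cᵥ = R/(γ−1) = 20.79 J/(mol·K).
ΔU = 3.93 × 20.79 × (1632 − 481.1) = 94040 J.
Work done by the gas = −ΔU = -94040 J.

W ≈ -94.0 kJ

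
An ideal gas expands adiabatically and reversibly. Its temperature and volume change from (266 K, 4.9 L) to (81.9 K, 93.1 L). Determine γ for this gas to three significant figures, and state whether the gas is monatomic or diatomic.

γ ≈ 1.40; diatomic

TV^(γ−1) = const ⇒ γ − 1 = ln(T₂/T₁) / ln(V₁/V₂).
γ = 1 + ln(81.9/266) / ln(4.9/93.1) = 1.4.
γ ≈ 1.40 is close to 7/5, so the gas is diatomic.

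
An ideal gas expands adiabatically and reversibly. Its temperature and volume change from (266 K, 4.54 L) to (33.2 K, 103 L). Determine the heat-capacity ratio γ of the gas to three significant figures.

γ ≈ 1.67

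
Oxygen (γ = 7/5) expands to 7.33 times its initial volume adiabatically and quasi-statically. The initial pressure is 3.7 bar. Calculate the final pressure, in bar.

P₂ ≈ 0.228 bar

Adiabatic: P₁V₁^γ = P₂V₂^γ ⇒ P₂ = P₁ (V₁/V₂)^γ.
P₂ = 3.7 × (1/7.33)^(7/5) = 0.2275 bar.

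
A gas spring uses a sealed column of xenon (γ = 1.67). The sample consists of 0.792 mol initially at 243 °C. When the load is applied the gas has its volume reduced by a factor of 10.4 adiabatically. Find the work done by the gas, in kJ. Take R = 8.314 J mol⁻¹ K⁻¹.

W ≈ -19.3 kJ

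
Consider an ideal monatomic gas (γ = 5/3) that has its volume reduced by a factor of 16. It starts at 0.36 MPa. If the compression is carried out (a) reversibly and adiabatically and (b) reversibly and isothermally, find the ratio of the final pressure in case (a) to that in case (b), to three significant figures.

Isothermal: P_b = P₁(V₁/V₂) = 0.36×16.
Adiabatic: P_a = P₁(V₁/V₂)^γ = 0.36×16^(5/3).
P_a/P_b = (V₁/V₂)^(γ−1) = 16^(2/3) = 6.35.

P_adiabatic / P_isothermal ≈ 6.35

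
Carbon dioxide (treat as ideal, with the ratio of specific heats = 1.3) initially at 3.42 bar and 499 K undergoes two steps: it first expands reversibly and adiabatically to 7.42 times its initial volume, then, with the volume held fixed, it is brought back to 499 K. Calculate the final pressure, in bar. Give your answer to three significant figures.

P₃ ≈ 0.461 bar

Adiabatic step (PV^γ = const): P₂ = 3.42×(1/7.42)^(1.3) = 0.2526 bar; T₂ = 499×(1/7.42)^(0.3) = 273.5 K.
Isochoric: P₃ = P₂(T₃/T₂) = 0.2526 × (499/273.5) = 0.4609 bar.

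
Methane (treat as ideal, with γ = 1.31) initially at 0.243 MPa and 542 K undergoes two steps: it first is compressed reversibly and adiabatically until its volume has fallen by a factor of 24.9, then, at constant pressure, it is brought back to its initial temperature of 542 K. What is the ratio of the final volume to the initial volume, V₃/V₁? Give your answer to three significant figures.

V₃/V₁ ≈ 0.0148

Adiabatic step: V₂/V₁ = 0.04016; T₂ = T₁·24.9^(0.31) = 1468 K.
Isobaric step: V₃/V₂ = T₃/T₂ = 542/1468.
V₃/V₁ = (V₂/V₁)(V₃/V₂) = 0.04016 × (542/1468) = 0.01482.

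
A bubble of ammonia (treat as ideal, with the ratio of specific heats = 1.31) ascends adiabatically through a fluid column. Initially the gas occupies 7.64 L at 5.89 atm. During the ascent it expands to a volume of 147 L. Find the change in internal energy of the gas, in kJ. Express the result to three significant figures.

ΔU ≈ -8.83 kJ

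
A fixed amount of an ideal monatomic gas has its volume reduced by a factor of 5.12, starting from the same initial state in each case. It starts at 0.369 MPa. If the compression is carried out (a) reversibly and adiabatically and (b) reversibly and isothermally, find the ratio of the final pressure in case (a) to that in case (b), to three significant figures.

P_adiabatic / P_isothermal ≈ 2.97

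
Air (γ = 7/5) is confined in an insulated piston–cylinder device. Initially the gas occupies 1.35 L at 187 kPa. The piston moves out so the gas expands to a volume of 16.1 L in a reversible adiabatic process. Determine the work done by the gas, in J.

W ≈ 397 J

P₂ = P₁(V₁/V₂)^γ = 187×(1.35/16.1)^(7/5) = 5.818 kPa.
For a reversible adiabat, W_by_gas = (P₁V₁ − P₂V₂)/(γ−1).
W_by = (187000×0.00135 − 5818×0.0161) / (2/5) = 397 J.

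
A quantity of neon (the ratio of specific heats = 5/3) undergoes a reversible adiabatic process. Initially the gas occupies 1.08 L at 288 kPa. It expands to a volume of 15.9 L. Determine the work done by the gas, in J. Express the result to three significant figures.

W ≈ 389 J

P₂ = P₁(V₁/V₂)^γ = 288×(1.08/15.9)^(5/3) = 3.257 kPa.
For a reversible adiabat, W_by_gas = (P₁V₁ − P₂V₂)/(γ−1).
W_by = (288000×0.00108 − 3257×0.0159) / (2/3) = 388.9 J.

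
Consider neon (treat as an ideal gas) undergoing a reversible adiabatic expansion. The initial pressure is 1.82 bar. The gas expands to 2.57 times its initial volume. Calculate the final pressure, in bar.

Adiabatic: P₁V₁^γ = P₂V₂^γ ⇒ P₂ = P₁ (V₁/V₂)^γ.
For a monatomic ideal gas γ = 5/3.
P₂ = 1.82 × (1/2.57)^(5/3) = 0.3774 bar.

P₂ ≈ 0.377 bar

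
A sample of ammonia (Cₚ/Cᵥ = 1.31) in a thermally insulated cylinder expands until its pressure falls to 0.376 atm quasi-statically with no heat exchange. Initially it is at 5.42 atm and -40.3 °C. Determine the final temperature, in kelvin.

T₂ ≈ 124 K

Adiabatic: T₂/T₁ = (P₂/P₁)^((γ−1)/γ).
T₁ = -40.3 °C = 232.8 K.
T₂ = 232.8 × (0.376/5.42)^(0.237) = 123.8 K.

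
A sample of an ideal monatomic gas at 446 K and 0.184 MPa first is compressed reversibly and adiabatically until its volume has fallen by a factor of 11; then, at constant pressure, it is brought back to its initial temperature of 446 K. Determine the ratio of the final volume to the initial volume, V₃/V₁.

For a monatomic ideal gas γ = 5/3.
Adiabatic step: V₂/V₁ = 0.09091; T₂ = T₁·11^(2/3) = 2206 K.
Isobaric step: V₃/V₂ = T₃/T₂ = 446/2206.
V₃/V₁ = (V₂/V₁)(V₃/V₂) = 0.09091 × (446/2206) = 0.01838.

V₃/V₁ ≈ 0.0184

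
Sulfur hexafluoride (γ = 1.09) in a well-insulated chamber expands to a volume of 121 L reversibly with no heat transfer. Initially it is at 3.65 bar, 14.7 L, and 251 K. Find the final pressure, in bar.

P₂ ≈ 0.367 bar

Since PV^γ is constant along a reversible adiabat, P₂ = P₁ (V₁/V₂)^γ.
P₂ = 3.65 × (14.7/121)^(1.09) = 0.3668 bar.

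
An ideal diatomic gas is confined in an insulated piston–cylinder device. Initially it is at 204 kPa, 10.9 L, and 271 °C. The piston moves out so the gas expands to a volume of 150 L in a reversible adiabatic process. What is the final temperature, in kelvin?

T₂ ≈ 191 K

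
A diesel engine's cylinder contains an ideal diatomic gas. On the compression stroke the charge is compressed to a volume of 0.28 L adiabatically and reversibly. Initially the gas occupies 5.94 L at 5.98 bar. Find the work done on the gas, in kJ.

γ = 7/5 for a diatomic ideal gas.
P₂ = P₁(V₁/V₂)^γ = 5.98×(5.94/0.28)^(7/5) = 430.5 bar.
For a reversible adiabat, W_by_gas = (P₁V₁ − P₂V₂)/(γ−1).
W_by = (598000×0.00594 − 4.305×10^7×0.00028) / (2/5) = -21260 J.
W_on_gas = −W_by = 21260 J.

W ≈ 21.3 kJ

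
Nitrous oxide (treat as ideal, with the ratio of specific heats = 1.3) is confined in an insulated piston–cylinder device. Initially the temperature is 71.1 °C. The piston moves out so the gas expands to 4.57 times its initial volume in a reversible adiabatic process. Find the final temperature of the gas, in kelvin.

For a reversible adiabat TV^(γ−1) is constant, so T₂ = T₁ (V₁/V₂)^(γ−1).
T₁ = 71.1 °C = 344.2 K.
T₂ = 344.2 × (1/4.57)^(0.3) = 218.2 K.

T₂ ≈ 218 K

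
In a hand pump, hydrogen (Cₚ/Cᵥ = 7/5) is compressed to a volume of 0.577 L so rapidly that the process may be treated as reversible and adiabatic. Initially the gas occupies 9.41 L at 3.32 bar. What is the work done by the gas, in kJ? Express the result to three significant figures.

W ≈ -16.0 kJ

P₂ = P₁(V₁/V₂)^γ = 3.32×(9.41/0.577)^(7/5) = 165.4 bar.
For a reversible adiabat, W_by_gas = (P₁V₁ − P₂V₂)/(γ−1).
W_by = (332000×0.00941 − 1.654×10^7×0.000577) / (2/5) = -16050 J.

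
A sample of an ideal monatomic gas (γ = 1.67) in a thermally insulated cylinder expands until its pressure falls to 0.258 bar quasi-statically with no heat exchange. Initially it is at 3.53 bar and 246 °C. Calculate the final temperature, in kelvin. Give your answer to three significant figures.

T₂ ≈ 182 K

Adiabatic: T₂/T₁ = (P₂/P₁)^((γ−1)/γ).
T₁ = 246 °C = 519.1 K.
T₂ = 519.1 × (0.258/3.53)^(0.401) = 181.7 K.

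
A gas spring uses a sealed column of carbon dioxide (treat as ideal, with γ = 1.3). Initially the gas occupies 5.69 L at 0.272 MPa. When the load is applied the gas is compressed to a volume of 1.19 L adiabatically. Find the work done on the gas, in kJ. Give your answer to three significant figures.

W ≈ 3.09 kJ

P₂ = P₁(V₁/V₂)^γ = 0.272×(5.69/1.19)^(1.3) = 2.08 MPa.
For a reversible adiabat, W_by_gas = (P₁V₁ − P₂V₂)/(γ−1).
W_by = (272000×0.00569 − 2.08×10^6×0.00119) / (0.3) = -3091 J.
W_on_gas = −W_by = 3091 J.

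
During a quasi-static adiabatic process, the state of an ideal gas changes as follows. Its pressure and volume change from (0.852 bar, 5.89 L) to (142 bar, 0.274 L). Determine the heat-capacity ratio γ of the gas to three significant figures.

γ ≈ 1.67

PV^γ = const ⇒ γ = ln(P₂/P₁) / ln(V₁/V₂).
γ = ln(142/0.852) / ln(5.89/0.274) = 1.668.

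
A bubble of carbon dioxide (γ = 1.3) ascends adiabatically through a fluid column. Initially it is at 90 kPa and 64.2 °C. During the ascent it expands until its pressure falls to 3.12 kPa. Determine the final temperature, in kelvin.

Adiabatic: T₂/T₁ = (P₂/P₁)^((γ−1)/γ).
T₁ = 64.2 °C = 337.3 K.
T₂ = 337.3 × (3.12/90)^(0.231) = 155.3 K.

T₂ ≈ 155 K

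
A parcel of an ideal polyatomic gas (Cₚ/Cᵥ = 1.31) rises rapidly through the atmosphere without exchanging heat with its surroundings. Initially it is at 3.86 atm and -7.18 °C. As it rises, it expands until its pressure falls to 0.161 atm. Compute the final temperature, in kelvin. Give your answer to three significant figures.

Along an adiabat T P^((1−γ)/γ) is constant, so T₂ = T₁ (P₂/P₁)^((γ−1)/γ).
T₁ = -7.18 °C = 266 K.
T₂ = 266 × (0.161/3.86)^(0.237) = 125.4 K.

T₂ ≈ 125 K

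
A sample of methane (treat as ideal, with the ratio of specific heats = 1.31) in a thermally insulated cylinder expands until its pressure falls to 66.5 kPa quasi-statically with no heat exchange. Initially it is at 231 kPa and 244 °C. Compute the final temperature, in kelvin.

T₂ ≈ 385 K

Adiabatic: T₂/T₁ = (P₂/P₁)^((γ−1)/γ).
T₁ = 244 °C = 517.1 K.
T₂ = 517.1 × (66.5/231)^(0.237) = 385.2 K.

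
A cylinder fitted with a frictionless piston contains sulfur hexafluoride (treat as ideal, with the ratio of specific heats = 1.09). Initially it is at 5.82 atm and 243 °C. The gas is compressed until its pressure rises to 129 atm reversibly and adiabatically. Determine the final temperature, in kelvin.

Along an adiabat T P^((1−γ)/γ) is constant, so T₂ = T₁ (P₂/P₁)^((γ−1)/γ).
T₁ = 243 °C = 516.1 K.
T₂ = 516.1 × (129/5.82)^(0.0826) = 666.6 K.

T₂ ≈ 667 K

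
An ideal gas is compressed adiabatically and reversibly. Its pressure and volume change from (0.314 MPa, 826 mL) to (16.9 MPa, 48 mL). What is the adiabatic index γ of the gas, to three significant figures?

PV^γ = const ⇒ γ = ln(P₂/P₁) / ln(V₁/V₂).
γ = ln(16.9/0.314) / ln(826/48) = 1.401.

γ ≈ 1.40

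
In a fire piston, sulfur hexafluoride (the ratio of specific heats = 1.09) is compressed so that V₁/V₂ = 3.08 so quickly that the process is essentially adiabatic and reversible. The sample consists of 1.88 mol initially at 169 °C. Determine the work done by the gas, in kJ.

Adiabatic: T₁V₁^(γ−1) = T₂V₂^(γ−1) ⇒ T₂ = T₁ (V₁/V₂)^(γ−1).
T₁ = 169 °C = 442.1 K.
T₂ = 442.1 × 3.08^(0.09) = 489.3 K.
Q = 0, so ΔU = W_on_gas = nCᵥΔT with Cᵥ = R/(γ−1) = 92.38 J/(mol·K).
ΔU = 1.88 × 92.38 × (489.3 − 442.1) = 8182 J.
Work done by the gas = −ΔU = -8182 J.

W ≈ -8.18 kJ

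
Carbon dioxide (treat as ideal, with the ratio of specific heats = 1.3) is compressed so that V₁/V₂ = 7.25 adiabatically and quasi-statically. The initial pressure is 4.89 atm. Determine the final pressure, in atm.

P₂ ≈ 64.2 atm

Since PV^γ is constant along a reversible adiabat, P₂ = P₁ (V₁/V₂)^γ.
P₂ = 4.89 × 7.25^(1.3) = 64.23 atm.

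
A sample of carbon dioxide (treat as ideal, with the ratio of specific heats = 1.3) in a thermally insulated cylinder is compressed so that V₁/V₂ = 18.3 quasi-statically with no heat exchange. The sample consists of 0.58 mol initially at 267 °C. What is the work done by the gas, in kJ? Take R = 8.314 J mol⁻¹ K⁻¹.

Adiabatic: T₁V₁^(γ−1) = T₂V₂^(γ−1) ⇒ T₂ = T₁ (V₁/V₂)^(γ−1).
T₁ = 267 °C = 540.1 K.
T₂ = 540.1 × 18.3^(0.3) = 1292 K.
Q = 0, so ΔU = W_on_gas = nCᵥΔT with Cᵥ = R/(γ−1) = 27.71 J/(mol·K).
ΔU = 0.58 × 27.71 × (1292 − 540.1) = 12080 J.
Work done by the gas = −ΔU = -12080 J.

W ≈ -12.1 kJ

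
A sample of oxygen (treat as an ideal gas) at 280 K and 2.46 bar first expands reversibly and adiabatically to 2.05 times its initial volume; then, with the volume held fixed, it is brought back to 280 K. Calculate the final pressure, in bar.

For a diatomic ideal gas γ = 7/5.
Adiabatic step (PV^γ = const): P₂ = 2.46×(1/2.05)^(7/5) = 0.9005 bar; T₂ = 280×(1/2.05)^(2/5) = 210.1 K.
Isochoric: P₃ = P₂(T₃/T₂) = 0.9005 × (280/210.1) = 1.2 bar.

P₃ ≈ 1.20 bar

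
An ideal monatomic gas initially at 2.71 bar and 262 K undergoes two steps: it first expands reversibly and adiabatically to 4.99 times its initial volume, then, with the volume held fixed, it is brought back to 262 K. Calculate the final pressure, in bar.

P₃ ≈ 0.543 bar

For a monatomic ideal gas γ = 5/3.
Adiabatic step (PV^γ = const): P₂ = 2.71×(1/4.99)^(5/3) = 0.186 bar; T₂ = 262×(1/4.99)^(2/3) = 89.72 K.
Isochoric: P₃ = P₂(T₃/T₂) = 0.186 × (262/89.72) = 0.5431 bar.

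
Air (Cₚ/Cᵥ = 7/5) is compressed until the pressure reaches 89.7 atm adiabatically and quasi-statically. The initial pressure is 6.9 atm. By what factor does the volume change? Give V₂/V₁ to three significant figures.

V₂/V₁ ≈ 0.160

From PV^γ = const, V₂/V₁ = (P₁/P₂)^(1/γ).
V₂/V₁ = (6.9/89.7)^(5/7) = 0.1601.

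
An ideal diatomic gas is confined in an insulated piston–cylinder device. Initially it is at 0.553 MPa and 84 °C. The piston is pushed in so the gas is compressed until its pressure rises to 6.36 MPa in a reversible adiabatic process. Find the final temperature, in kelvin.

Along an adiabat T P^((1−γ)/γ) is constant, so T₂ = T₁ (P₂/P₁)^((γ−1)/γ).
For a diatomic ideal gas γ = 7/5, so (γ−1)/γ = 2/7.
T₁ = 84 °C = 357.1 K.
T₂ = 357.1 × (6.36/0.553)^(2/7) = 717.7 K.

T₂ ≈ 718 K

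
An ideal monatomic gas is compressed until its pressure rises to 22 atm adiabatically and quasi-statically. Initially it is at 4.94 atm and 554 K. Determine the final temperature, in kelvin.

T₂ ≈ 1010 K

Along an adiabat T P^((1−γ)/γ) is constant, so T₂ = T₁ (P₂/P₁)^((γ−1)/γ).
For a monatomic ideal gas γ = 5/3, so (γ−1)/γ = 2/5.
T₂ = 554 × (22/4.94)^(2/5) = 1007 K.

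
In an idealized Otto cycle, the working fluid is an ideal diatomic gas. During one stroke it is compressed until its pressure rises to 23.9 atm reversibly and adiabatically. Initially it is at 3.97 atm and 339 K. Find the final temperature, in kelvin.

Adiabatic: T₂/T₁ = (P₂/P₁)^((γ−1)/γ).
For a diatomic ideal gas γ = 7/5, so (γ−1)/γ = 2/7.
T₂ = 339 × (23.9/3.97)^(2/7) = 566.2 K.

T₂ ≈ 566 K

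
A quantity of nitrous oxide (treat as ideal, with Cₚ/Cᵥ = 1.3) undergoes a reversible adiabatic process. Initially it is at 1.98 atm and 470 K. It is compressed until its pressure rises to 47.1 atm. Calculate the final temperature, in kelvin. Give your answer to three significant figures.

T₂ ≈ 977 K

Along an adiabat T P^((1−γ)/γ) is constant, so T₂ = T₁ (P₂/P₁)^((γ−1)/γ).
T₂ = 470 × (47.1/1.98)^(0.231) = 976.6 K.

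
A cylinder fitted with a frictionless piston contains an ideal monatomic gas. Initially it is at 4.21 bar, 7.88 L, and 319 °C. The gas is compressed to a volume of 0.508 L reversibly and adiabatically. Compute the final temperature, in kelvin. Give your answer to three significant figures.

T₂ ≈ 3680 K

Adiabatic: T₁V₁^(γ−1) = T₂V₂^(γ−1) ⇒ T₂ = T₁ (V₁/V₂)^(γ−1).
γ = 5/3 for a monatomic ideal gas.
T₁ = 319 °C = 592.1 K.
T₂ = 592.1 × (7.88/0.508)^(2/3) = 3683 K.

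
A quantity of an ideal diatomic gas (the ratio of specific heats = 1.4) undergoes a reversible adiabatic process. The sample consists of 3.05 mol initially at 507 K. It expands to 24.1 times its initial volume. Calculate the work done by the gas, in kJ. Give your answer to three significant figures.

W ≈ 23.1 kJ

Adiabatic: T₁V₁^(γ−1) = T₂V₂^(γ−1) ⇒ T₂ = T₁ (V₁/V₂)^(γ−1).
T₂ = 507 × (1/24.1)^(0.4) = 142 K.
Q = 0, so ΔU = W_on_gas = nCᵥΔT with Cᵥ = R/(γ−1) = 20.79 J/(mol·K).
ΔU = 3.05 × 20.79 × (142 − 507) = -23140 J.
Work done by the gas = −ΔU = 23140 J.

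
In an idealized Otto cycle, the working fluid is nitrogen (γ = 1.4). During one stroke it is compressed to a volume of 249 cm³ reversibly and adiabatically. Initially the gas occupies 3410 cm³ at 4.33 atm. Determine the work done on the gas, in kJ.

W ≈ 6.91 kJ

P₂ = P₁(V₁/V₂)^γ = 4.33×(3410/249)^(1.4) = 168.9 atm.
For a reversible adiabat, W_by_gas = (P₁V₁ − P₂V₂)/(γ−1).
W_by = (438700×0.00341 − 1.712×10^7×0.000249) / (0.4) = -6914 J.
W_on_gas = −W_by = 6914 J.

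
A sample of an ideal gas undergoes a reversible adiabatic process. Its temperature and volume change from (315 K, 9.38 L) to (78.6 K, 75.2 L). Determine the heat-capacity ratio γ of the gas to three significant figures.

γ ≈ 1.67

TV^(γ−1) = const ⇒ γ − 1 = ln(T₂/T₁) / ln(V₁/V₂).
γ = 1 + ln(78.6/315) / ln(9.38/75.2) = 1.667.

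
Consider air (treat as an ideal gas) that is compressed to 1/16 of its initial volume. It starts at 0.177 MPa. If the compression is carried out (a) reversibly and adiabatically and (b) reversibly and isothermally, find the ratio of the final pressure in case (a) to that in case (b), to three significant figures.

For a diatomic ideal gas γ = 7/5.
Isothermal: P_b = P₁(V₁/V₂) = 0.177×16.
Adiabatic: P_a = P₁(V₁/V₂)^γ = 0.177×16^(7/5).
P_a/P_b = (V₁/V₂)^(γ−1) = 16^(2/5) = 3.031.

P_adiabatic / P_isothermal ≈ 3.03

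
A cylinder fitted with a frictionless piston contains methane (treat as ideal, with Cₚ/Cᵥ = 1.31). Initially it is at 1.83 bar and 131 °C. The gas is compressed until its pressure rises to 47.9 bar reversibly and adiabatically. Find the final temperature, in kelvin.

Along an adiabat T P^((1−γ)/γ) is constant, so T₂ = T₁ (P₂/P₁)^((γ−1)/γ).
T₁ = 131 °C = 404.1 K.
T₂ = 404.1 × (47.9/1.83)^(0.237) = 875.1 K.

T₂ ≈ 875 K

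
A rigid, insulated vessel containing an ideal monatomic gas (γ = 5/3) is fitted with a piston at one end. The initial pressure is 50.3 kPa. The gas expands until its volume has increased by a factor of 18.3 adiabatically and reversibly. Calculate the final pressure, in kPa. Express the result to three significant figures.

P₂ ≈ 0.396 kPa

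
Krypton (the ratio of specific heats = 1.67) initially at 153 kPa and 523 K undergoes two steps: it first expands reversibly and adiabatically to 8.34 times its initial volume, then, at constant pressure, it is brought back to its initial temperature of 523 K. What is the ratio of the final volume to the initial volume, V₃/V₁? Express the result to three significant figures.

V₃/V₁ ≈ 34.5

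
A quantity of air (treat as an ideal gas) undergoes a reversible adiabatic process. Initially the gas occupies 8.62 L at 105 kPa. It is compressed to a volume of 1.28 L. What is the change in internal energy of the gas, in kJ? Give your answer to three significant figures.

ΔU ≈ 2.59 kJ

γ = 7/5 for a diatomic ideal gas.
P₂ = P₁(V₁/V₂)^γ = 105×(8.62/1.28)^(7/5) = 1516 kPa.
For a reversible adiabat, W_by_gas = (P₁V₁ − P₂V₂)/(γ−1).
W_by = (105000×0.00862 − 1.516×10^6×0.00128) / (2/5) = -2590 J.
Q = 0 ⇒ ΔU = −W_by = 2590 J.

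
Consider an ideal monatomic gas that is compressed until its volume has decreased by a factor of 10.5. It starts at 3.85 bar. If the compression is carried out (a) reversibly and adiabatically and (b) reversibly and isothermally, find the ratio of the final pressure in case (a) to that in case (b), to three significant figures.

For a monatomic ideal gas γ = 5/3.
Isothermal: P_b = P₁(V₁/V₂) = 3.85×10.5.
Adiabatic: P_a = P₁(V₁/V₂)^γ = 3.85×10.5^(5/3).
P_a/P_b = (V₁/V₂)^(γ−1) = 10.5^(2/3) = 4.795.

P_adiabatic / P_isothermal ≈ 4.80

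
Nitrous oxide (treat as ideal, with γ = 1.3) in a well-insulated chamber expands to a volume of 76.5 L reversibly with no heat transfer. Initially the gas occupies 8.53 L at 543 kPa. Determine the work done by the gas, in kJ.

P₂ = P₁(V₁/V₂)^γ = 543×(8.53/76.5)^(1.3) = 31.35 kPa.
For a reversible adiabat, W_by_gas = (P₁V₁ − P₂V₂)/(γ−1).
W_by = (543000×0.00853 − 31350×0.0765) / (0.3) = 7444 J.

W ≈ 7.44 kJ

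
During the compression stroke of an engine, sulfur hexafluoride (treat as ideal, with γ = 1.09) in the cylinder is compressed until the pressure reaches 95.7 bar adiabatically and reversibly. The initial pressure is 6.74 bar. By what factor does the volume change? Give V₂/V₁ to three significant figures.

V₂/V₁ ≈ 0.0877

From PV^γ = const, V₂/V₁ = (P₁/P₂)^(1/γ).
V₂/V₁ = (6.74/95.7)^(0.917) = 0.08768.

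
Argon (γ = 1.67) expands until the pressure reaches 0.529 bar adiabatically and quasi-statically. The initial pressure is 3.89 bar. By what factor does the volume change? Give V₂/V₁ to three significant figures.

From PV^γ = const, V₂/V₁ = (P₁/P₂)^(1/γ).
V₂/V₁ = (3.89/0.529)^(0.599) = 3.303.

V₂/V₁ ≈ 3.30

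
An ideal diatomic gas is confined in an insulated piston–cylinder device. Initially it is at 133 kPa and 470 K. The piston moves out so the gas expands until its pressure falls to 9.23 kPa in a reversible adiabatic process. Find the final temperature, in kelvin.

Adiabatic: T₂/T₁ = (P₂/P₁)^((γ−1)/γ).
For a diatomic ideal gas γ = 7/5, so (γ−1)/γ = 2/7.
T₂ = 470 × (9.23/133)^(2/7) = 219.3 K.

T₂ ≈ 219 K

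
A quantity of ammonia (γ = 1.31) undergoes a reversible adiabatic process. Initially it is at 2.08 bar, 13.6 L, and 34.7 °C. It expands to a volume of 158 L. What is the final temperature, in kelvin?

T₂ ≈ 144 K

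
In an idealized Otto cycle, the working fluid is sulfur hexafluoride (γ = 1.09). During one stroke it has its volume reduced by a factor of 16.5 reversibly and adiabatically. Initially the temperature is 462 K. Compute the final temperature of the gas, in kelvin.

T₂ ≈ 595 K

Adiabatic: T₁V₁^(γ−1) = T₂V₂^(γ−1) ⇒ T₂ = T₁ (V₁/V₂)^(γ−1).
T₂ = 462 × 16.5^(0.09) = 594.6 K.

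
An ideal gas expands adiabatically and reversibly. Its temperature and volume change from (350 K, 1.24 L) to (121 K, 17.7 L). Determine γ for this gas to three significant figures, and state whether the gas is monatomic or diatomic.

TV^(γ−1) = const ⇒ γ − 1 = ln(T₂/T₁) / ln(V₁/V₂).
γ = 1 + ln(121/350) / ln(1.24/17.7) = 1.4.
γ ≈ 1.40 is close to 7/5, so the gas is diatomic.

γ ≈ 1.40; diatomic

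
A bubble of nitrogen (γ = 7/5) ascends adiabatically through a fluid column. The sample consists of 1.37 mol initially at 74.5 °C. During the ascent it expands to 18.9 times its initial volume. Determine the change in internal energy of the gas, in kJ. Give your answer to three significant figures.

Adiabatic: T₁V₁^(γ−1) = T₂V₂^(γ−1) ⇒ T₂ = T₁ (V₁/V₂)^(γ−1).
T₁ = 74.5 °C = 347.6 K.
T₂ = 347.6 × (1/18.9)^(2/5) = 107.3 K.
Q = 0, so ΔU = W_on_gas = nCᵥΔT with Cᵥ = R/(γ−1) = 20.79 J/(mol·K).
ΔU = 1.37 × 20.79 × (107.3 − 347.6) = -6844 J.

ΔU ≈ -6.84 kJ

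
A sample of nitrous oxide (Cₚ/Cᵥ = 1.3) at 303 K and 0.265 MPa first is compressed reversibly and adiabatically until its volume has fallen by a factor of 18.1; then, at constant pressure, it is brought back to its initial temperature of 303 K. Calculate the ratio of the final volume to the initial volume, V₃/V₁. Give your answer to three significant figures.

Adiabatic step: V₂/V₁ = 0.05525; T₂ = T₁·18.1^(0.3) = 722.3 K.
Isobaric step: V₃/V₂ = T₃/T₂ = 303/722.3.
V₃/V₁ = (V₂/V₁)(V₃/V₂) = 0.05525 × (303/722.3) = 0.02317.

V₃/V₁ ≈ 0.0232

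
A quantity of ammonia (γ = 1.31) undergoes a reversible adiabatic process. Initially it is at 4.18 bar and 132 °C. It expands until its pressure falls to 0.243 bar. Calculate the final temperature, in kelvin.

T₂ ≈ 207 K

Along an adiabat T P^((1−γ)/γ) is constant, so T₂ = T₁ (P₂/P₁)^((γ−1)/γ).
T₁ = 132 °C = 405.1 K.
T₂ = 405.1 × (0.243/4.18)^(0.237) = 206.6 K.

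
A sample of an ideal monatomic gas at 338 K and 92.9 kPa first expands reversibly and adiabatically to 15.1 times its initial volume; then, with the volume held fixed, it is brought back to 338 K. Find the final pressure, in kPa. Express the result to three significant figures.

P₃ ≈ 6.15 kPa

For a monatomic ideal gas γ = 5/3.
Adiabatic step (PV^γ = const): P₂ = 92.9×(1/15.1)^(5/3) = 1.007 kPa; T₂ = 338×(1/15.1)^(2/3) = 55.33 K.
Isochoric: P₃ = P₂(T₃/T₂) = 1.007 × (338/55.33) = 6.152 kPa.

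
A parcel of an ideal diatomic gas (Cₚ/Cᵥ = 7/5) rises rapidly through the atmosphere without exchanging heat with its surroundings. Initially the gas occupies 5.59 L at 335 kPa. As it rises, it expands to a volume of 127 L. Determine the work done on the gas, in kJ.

W ≈ -3.34 kJ

P₂ = P₁(V₁/V₂)^γ = 335×(5.59/127)^(7/5) = 4.228 kPa.
For a reversible adiabat, W_by_gas = (P₁V₁ − P₂V₂)/(γ−1).
W_by = (335000×0.00559 − 4228×0.127) / (2/5) = 3339 J.
W_on_gas = −W_by = -3339 J.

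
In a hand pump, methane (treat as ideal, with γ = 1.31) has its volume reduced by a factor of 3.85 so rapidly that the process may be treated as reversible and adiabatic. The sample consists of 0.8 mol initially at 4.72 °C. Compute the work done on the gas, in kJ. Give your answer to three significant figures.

W ≈ 3.09 kJ

For a reversible adiabat TV^(γ−1) is constant, so T₂ = T₁ (V₁/V₂)^(γ−1).
T₁ = 4.72 °C = 277.9 K.
T₂ = 277.9 × 3.85^(0.31) = 422 K.
Q = 0, so ΔU = W_on_gas = nCᵥΔT with Cᵥ = R/(γ−1) = 26.82 J/(mol·K).
ΔU = 0.8 × 26.82 × (422 − 277.9) = 3093 J.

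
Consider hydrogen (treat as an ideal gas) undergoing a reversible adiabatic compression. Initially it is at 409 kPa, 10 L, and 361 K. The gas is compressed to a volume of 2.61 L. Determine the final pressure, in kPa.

Since PV^γ is constant along a reversible adiabat, P₂ = P₁ (V₁/V₂)^γ.
γ = 7/5 for a diatomic ideal gas.
P₂ = 409 × (10/2.61)^(7/5) = 2682 kPa.

P₂ ≈ 2680 kPa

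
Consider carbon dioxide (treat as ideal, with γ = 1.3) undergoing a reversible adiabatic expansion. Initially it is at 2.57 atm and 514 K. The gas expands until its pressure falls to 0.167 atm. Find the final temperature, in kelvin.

Along an adiabat T P^((1−γ)/γ) is constant, so T₂ = T₁ (P₂/P₁)^((γ−1)/γ).
T₂ = 514 × (0.167/2.57)^(0.231) = 273.5 K.

T₂ ≈ 274 K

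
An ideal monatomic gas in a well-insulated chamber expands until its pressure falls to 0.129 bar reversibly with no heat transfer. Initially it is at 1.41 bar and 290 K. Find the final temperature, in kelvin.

Along an adiabat T P^((1−γ)/γ) is constant, so T₂ = T₁ (P₂/P₁)^((γ−1)/γ).
For a monatomic ideal gas γ = 5/3, so (γ−1)/γ = 2/5.
T₂ = 290 × (0.129/1.41)^(2/5) = 111.4 K.

T₂ ≈ 111 K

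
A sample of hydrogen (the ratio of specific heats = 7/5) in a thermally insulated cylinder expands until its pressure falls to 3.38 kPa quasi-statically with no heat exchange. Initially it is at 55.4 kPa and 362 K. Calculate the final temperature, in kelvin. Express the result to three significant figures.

Adiabatic: T₂/T₁ = (P₂/P₁)^((γ−1)/γ).
T₂ = 362 × (3.38/55.4)^(2/7) = 162.8 K.

T₂ ≈ 163 K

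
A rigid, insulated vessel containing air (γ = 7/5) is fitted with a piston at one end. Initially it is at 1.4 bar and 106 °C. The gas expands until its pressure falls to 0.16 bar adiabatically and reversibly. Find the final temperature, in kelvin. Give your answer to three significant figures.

T₂ ≈ 204 K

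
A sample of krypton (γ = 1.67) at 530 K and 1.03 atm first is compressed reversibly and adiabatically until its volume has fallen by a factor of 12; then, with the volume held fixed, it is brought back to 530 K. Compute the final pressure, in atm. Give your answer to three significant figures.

P₃ ≈ 12.4 atm

Adiabatic step (PV^γ = const): P₂ = 1.03×12^(1.67) = 65.32 atm; T₂ = 530×12^(0.67) = 2801 K.
Isochoric: P₃ = P₂(T₃/T₂) = 65.32 × (530/2801) = 12.36 atm.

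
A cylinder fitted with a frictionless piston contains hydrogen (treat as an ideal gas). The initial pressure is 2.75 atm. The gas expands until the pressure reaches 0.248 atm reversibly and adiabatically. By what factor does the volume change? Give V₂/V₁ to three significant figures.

V₂/V₁ ≈ 5.58

From PV^γ = const, V₂/V₁ = (P₁/P₂)^(1/γ).
For a diatomic ideal gas γ = 7/5.
V₂/V₁ = (2.75/0.248)^(5/7) = 5.576.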